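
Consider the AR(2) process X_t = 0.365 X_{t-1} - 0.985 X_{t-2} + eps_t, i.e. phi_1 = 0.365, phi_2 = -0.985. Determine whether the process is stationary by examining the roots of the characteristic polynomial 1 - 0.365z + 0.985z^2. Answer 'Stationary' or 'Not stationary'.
\text{Stationary}

The AR(p) characteristic polynomial is P(z) = 1 - 0.365z + 0.985z^2.
Stationarity requires all roots to lie outside the unit circle, i.e. |z| > 1 for every root.
Set 1 + (-0.365) z + (0.985) z^2 = 0, i.e. a z^2 + b z + c = 0 with a = 0.985, b = -0.365, c = 1.
Discriminant D = b^2 - 4ac = (-0.365)^2 - 4*(0.985)*1 = 0.133225 - (3.94) = -3.806775.
D < 0, so the roots are the complex-conjugate pair z = (-b +/- i sqrt(-D)) / (2a) = 0.1853 +/- 0.9904i.
For a conjugate pair |z|^2 = z * conj(z) = (product of roots) = c/a = 1/(0.985) = 1.015228, so |z| = sqrt(1.015228) = 1.0076 for both roots.
Moduli of all roots: 1.0076, 1.0076.
All moduli strictly greater than 1? Yes.
Verdict: Stationary.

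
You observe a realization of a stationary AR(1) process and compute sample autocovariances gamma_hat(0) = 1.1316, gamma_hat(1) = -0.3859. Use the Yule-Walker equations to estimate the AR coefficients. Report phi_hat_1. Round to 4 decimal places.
\hat\phi_{1} = -0.3410

The Yule-Walker equations for an AR(p) process read, in matrix form,
  Gamma_p phi = r_p,   with   (Gamma_p)_{ij} = gamma(|i - j|),
                       (r_p)_i = gamma(i),   i,j = 1..p.
Substitute the sample gammas (Toeplitz matrix and right-hand side of size 1):
  Gamma_p = [[1.1316]]
  r_p     = [-0.3859]
With p = 1 this is the single equation gamma(0) phi_1 = gamma(1):
  phi_hat_1 = gamma(1) / gamma(0) = -0.3859 / 1.1316 = -0.3410.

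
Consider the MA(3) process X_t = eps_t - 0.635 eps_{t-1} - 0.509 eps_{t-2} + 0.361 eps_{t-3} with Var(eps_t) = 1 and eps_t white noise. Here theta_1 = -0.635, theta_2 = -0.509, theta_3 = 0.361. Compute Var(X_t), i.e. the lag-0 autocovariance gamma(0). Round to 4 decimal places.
\gamma(0) = 1.7926

For an MA(q) process X_t = eps_t + sum_i theta_i eps_{t-i} with
Var(eps_t) = sigma^2, the variance is
  gamma(0) = sigma^2 * (1 + sum_i theta_i^2).
  sum_i theta_i^2 = (-0.635)^2 + (-0.509)^2 + (0.361)^2 = 0.403225 + 0.259081 + 0.130321 = 0.792627.
  gamma(0) = 1 * (1 + 0.792627) = 1 * 1.792627 = 1.792627, which rounds to 1.7926.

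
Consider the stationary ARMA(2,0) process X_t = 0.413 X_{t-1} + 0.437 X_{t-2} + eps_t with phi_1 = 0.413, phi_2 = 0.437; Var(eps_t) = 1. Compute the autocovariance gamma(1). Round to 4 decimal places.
\gamma(1) = 1.9631

Multiply the model equation by X_{t-k} and take expectations. With theta_0 = psi_0 = 1 and psi_j the MA(infinity) weights, this gives
  gamma(k) - sum_i phi_i gamma(k-i) = c_k,
  c_k = sigma^2 * sum_{j=k..q} theta_j psi_{j-k}   (c_k = 0 for k > q),
using gamma(-m) = gamma(m).
Pure AR (q = 0): c_0 = sigma^2 = 1, c_k = 0 for k >= 1.
Equations for k = 0, 1, 2 (AR order 2, c_2 = 0):
  (E0) gamma(0) = phi_1 gamma(1) + phi_2 gamma(2) + c_0
  (E1) gamma(1) = phi_1 gamma(0) + phi_2 gamma(1) + c_1
  (E2) gamma(2) = phi_1 gamma(1) + phi_2 gamma(0)
From (E1): gamma(1) = A gamma(0) + B with
  A = phi_1 / (1 - phi_2) = 0.413 / 0.563 = 0.73357,   B = c_1 / (1 - phi_2) = 0 / 0.563 = 0.
Insert (E2) into (E0): gamma(0) (1 - phi_2^2) = phi_1 (1 + phi_2) gamma(1) + c_0.
  phi_1 (1 + phi_2) = (0.413)(1.437) = 0.593481,   1 - phi_2^2 = 0.809031.
Replace gamma(1) by A gamma(0) + B and collect gamma(0):
  gamma(0) [0.809031 - (0.593481)(0.73357)] = c_0 = 1
  gamma(0) * 0.373671 = 1
  gamma(0) = 1 / 0.373671 = 2.676151.
  gamma(1) = A gamma(0) = (0.73357)(2.676151) = 1.963144.
Therefore gamma(1) = 1.9631 (to 4 decimal places).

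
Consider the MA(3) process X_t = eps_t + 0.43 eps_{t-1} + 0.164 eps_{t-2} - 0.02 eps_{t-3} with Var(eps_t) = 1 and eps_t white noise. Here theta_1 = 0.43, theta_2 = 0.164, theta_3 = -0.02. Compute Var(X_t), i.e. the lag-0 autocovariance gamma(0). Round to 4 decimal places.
\gamma(0) = 1.2122

For an MA(q) process X_t = eps_t + sum_i theta_i eps_{t-i} with
Var(eps_t) = sigma^2, the variance is
  gamma(0) = sigma^2 * (1 + sum_i theta_i^2).
  sum_i theta_i^2 = (0.43)^2 + (0.164)^2 + (-0.02)^2 = 0.1849 + 0.026896 + 0.0004 = 0.212196.
  gamma(0) = 1 * (1 + 0.212196) = 1 * 1.212196 = 1.212196, which rounds to 1.2122.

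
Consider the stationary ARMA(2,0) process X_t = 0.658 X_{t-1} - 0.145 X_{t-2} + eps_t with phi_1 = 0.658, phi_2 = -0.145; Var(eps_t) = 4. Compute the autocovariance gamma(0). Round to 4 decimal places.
\gamma(0) = 6.1006

Multiply the model equation by X_{t-k} and take expectations. With theta_0 = psi_0 = 1 and psi_j the MA(infinity) weights, this gives
  gamma(k) - sum_i phi_i gamma(k-i) = c_k,
  c_k = sigma^2 * sum_{j=k..q} theta_j psi_{j-k}   (c_k = 0 for k > q),
using gamma(-m) = gamma(m).
Pure AR (q = 0): c_0 = sigma^2 = 4, c_k = 0 for k >= 1.
Equations for k = 0, 1, 2 (AR order 2, c_2 = 0):
  (E0) gamma(0) = phi_1 gamma(1) + phi_2 gamma(2) + c_0
  (E1) gamma(1) = phi_1 gamma(0) + phi_2 gamma(1) + c_1
  (E2) gamma(2) = phi_1 gamma(1) + phi_2 gamma(0)
From (E1): gamma(1) = A gamma(0) + B with
  A = phi_1 / (1 - phi_2) = 0.658 / 1.145 = 0.574672,   B = c_1 / (1 - phi_2) = 0 / 1.145 = 0.
Insert (E2) into (E0): gamma(0) (1 - phi_2^2) = phi_1 (1 + phi_2) gamma(1) + c_0.
  phi_1 (1 + phi_2) = (0.658)(0.855) = 0.56259,   1 - phi_2^2 = 0.978975.
Replace gamma(1) by A gamma(0) + B and collect gamma(0):
  gamma(0) [0.978975 - (0.56259)(0.574672)] = c_0 = 4
  gamma(0) * 0.65567 = 4
  gamma(0) = 4 / 0.65567 = 6.10063.
Therefore gamma(0) = 6.1006 (to 4 decimal places).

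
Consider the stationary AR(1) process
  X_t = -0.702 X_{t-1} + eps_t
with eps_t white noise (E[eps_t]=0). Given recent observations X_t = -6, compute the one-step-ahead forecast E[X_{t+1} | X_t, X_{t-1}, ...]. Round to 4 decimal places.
E[X_{t+1} \mid \mathcal F_t] = 4.2120

For an AR(p) model X_t = c + sum_i phi_i X_{t-i} + eps_t, the
one-step-ahead conditional mean is
  E[X_{t+1} | X_t, ...] = c + sum_i phi_i X_{t+1-i}.
Substitute known values:
  E[X_{t+1} | ...] = (-0.702) * (-6)
                   = 4.2120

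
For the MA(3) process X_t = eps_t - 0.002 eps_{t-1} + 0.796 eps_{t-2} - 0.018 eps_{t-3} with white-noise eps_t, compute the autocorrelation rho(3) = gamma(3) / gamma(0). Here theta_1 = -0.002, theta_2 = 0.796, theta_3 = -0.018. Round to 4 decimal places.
\rho(3) = -0.0110

For an MA(q) process with theta_0 = 1, the autocovariance is
  gamma(k) = sigma^2 * sum_{i=0..q-k} theta_i * theta_{i+k},
and rho(k) = gamma(k) / gamma(0). Sigma^2 cancels.
  numerator   = (1)*(-0.018) = -0.018.
  denominator = (1)^2 + (-0.002)^2 + (0.796)^2 + (-0.018)^2 = 1.633944.
  rho(3) = -0.018 / 1.633944 = -0.0110.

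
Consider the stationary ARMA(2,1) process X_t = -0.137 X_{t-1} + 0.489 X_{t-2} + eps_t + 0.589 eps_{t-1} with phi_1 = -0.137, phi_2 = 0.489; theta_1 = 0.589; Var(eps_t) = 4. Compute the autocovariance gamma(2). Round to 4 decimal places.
\gamma(2) = 2.4388

Multiply the model equation by X_{t-k} and take expectations. With theta_0 = psi_0 = 1 and psi_j the MA(infinity) weights, this gives
  gamma(k) - sum_i phi_i gamma(k-i) = c_k,
  c_k = sigma^2 * sum_{j=k..q} theta_j psi_{j-k}   (c_k = 0 for k > q),
using gamma(-m) = gamma(m).
psi-weights needed (psi_j = theta_j + sum_i phi_i psi_{j-i}):
  psi_1 = theta_1 + phi_1 = 0.589 + (-0.137) = 0.452
Right-hand sides:
  c_0 = sigma^2 (1 + theta_1 psi_1) = 4 * (1 + (0.589)(0.452)) = 4 * 1.266228 = 5.064912
  c_1 = sigma^2 theta_1 = 4 * (0.589) = 2.356
  c_2 = 0
Equations for k = 0, 1, 2 (AR order 2, c_2 = 0):
  (E0) gamma(0) = phi_1 gamma(1) + phi_2 gamma(2) + c_0
  (E1) gamma(1) = phi_1 gamma(0) + phi_2 gamma(1) + c_1
  (E2) gamma(2) = phi_1 gamma(1) + phi_2 gamma(0)
From (E1): gamma(1) = A gamma(0) + B with
  A = phi_1 / (1 - phi_2) = -0.137 / 0.511 = -0.268102,   B = c_1 / (1 - phi_2) = 2.356 / 0.511 = 4.610568.
Insert (E2) into (E0): gamma(0) (1 - phi_2^2) = phi_1 (1 + phi_2) gamma(1) + c_0.
  phi_1 (1 + phi_2) = (-0.137)(1.489) = -0.203993,   1 - phi_2^2 = 0.760879.
Replace gamma(1) by A gamma(0) + B and collect gamma(0):
  gamma(0) [0.760879 - (-0.203993)(-0.268102)] = (-0.203993)(4.610568) + 5.064912
  gamma(0) * 0.706188 = 4.124389
  gamma(0) = 4.124389 / 0.706188 = 5.840354.
  gamma(1) = A gamma(0) + B = (-0.268102)(5.840354) + (4.610568) = 3.044758.
  gamma(2) = phi_1 gamma(1) + phi_2 gamma(0) = (-0.137)(3.044758) + (0.489)(5.840354) = 2.438801.
Therefore gamma(2) = 2.4388 (to 4 decimal places).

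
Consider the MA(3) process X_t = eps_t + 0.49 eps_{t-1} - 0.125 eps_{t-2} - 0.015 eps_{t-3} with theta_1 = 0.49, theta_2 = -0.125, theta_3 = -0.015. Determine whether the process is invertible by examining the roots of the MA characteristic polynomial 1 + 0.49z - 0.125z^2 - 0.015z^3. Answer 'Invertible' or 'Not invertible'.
\text{Invertible}

The MA(q) characteristic polynomial is P(z) = 1 + 0.49z - 0.125z^2 - 0.015z^3.
Invertibility requires all roots to lie outside the unit circle, i.e. |z| > 1 for every root.
Degree 3: look for a simple real root z0 first, then factor out (1 - z/z0) and solve the remaining quadratic.
Testing z0 = 4: P(4) = 1 + (0.49)(4) + (-0.125)(4)^2 + (-0.015)(4)^3
  = 1 + (1.96) + (-2) + (-0.96) = 0.  So z_0 = 4 is a root, |z_0| = 4.
Divide out the factor (1 - 0.25 z) = (1 - z/z0) (since 1/z0 = 0.25):
  P(z) = (1 - 0.25 z)(1 + (0.74) z + (0.06) z^2)
  [check: z-coef 0.74 - (0.25) = 0.49; z^2-coef 0.06 - (0.25)(0.74) = -0.125; z^3-coef -(0.25)(0.06) = -0.015.]
Remaining roots from the quadratic factor 1 + (0.74) z + (0.06) z^2:
  Set 1 + (0.74) z + (0.06) z^2 = 0, i.e. a z^2 + b z + c = 0 with a = 0.06, b = 0.74, c = 1.
  Discriminant D = b^2 - 4ac = (0.74)^2 - 4*(0.06)*1 = 0.5476 - (0.24) = 0.3076.
  D >= 0, so the roots are real: z = (-b +/- sqrt(D)) / (2a) = (-0.74 +/- 0.554617) / (0.12).
    z_1 = (-0.74 + 0.554617) / (0.12) = -1.5449,   |z_1| = 1.5449.
    z_2 = (-0.74 - 0.554617) / (0.12) = -10.7885,   |z_2| = 10.7885.
Moduli of all roots: 4.0000, 1.5449, 10.7885.
All moduli strictly greater than 1? Yes.
Verdict: Invertible.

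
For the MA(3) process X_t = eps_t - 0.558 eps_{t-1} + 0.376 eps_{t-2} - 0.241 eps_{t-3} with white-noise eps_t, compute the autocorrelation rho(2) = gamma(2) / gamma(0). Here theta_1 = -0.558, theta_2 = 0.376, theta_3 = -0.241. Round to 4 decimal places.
\rho(2) = 0.3379

For an MA(q) process with theta_0 = 1, the autocovariance is
  gamma(k) = sigma^2 * sum_{i=0..q-k} theta_i * theta_{i+k},
and rho(k) = gamma(k) / gamma(0). Sigma^2 cancels.
  numerator   = (1)*(0.376) + (-0.558)*(-0.241) = 0.510478.
  denominator = (1)^2 + (-0.558)^2 + (0.376)^2 + (-0.241)^2 = 1.510821.
  rho(2) = 0.510478 / 1.510821 = 0.3379.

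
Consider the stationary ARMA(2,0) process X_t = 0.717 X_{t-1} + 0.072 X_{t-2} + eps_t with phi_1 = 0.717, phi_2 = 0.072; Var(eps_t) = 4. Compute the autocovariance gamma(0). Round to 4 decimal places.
\gamma(0) = 9.9762

Multiply the model equation by X_{t-k} and take expectations. With theta_0 = psi_0 = 1 and psi_j the MA(infinity) weights, this gives
  gamma(k) - sum_i phi_i gamma(k-i) = c_k,
  c_k = sigma^2 * sum_{j=k..q} theta_j psi_{j-k}   (c_k = 0 for k > q),
using gamma(-m) = gamma(m).
Pure AR (q = 0): c_0 = sigma^2 = 4, c_k = 0 for k >= 1.
Equations for k = 0, 1, 2 (AR order 2, c_2 = 0):
  (E0) gamma(0) = phi_1 gamma(1) + phi_2 gamma(2) + c_0
  (E1) gamma(1) = phi_1 gamma(0) + phi_2 gamma(1) + c_1
  (E2) gamma(2) = phi_1 gamma(1) + phi_2 gamma(0)
From (E1): gamma(1) = A gamma(0) + B with
  A = phi_1 / (1 - phi_2) = 0.717 / 0.928 = 0.772629,   B = c_1 / (1 - phi_2) = 0 / 0.928 = 0.
Insert (E2) into (E0): gamma(0) (1 - phi_2^2) = phi_1 (1 + phi_2) gamma(1) + c_0.
  phi_1 (1 + phi_2) = (0.717)(1.072) = 0.768624,   1 - phi_2^2 = 0.994816.
Replace gamma(1) by A gamma(0) + B and collect gamma(0):
  gamma(0) [0.994816 - (0.768624)(0.772629)] = c_0 = 4
  gamma(0) * 0.400955 = 4
  gamma(0) = 4 / 0.400955 = 9.976193.
Therefore gamma(0) = 9.9762 (to 4 decimal places).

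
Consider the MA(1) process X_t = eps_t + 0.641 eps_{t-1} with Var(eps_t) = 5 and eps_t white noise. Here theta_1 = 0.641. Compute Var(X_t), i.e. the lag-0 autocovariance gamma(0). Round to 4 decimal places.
\gamma(0) = 7.0544

For an MA(q) process X_t = eps_t + sum_i theta_i eps_{t-i} with
Var(eps_t) = sigma^2, the variance is
  gamma(0) = sigma^2 * (1 + sum_i theta_i^2).
  sum_i theta_i^2 = (0.641)^2 = 0.410881.
  gamma(0) = 5 * (1 + 0.410881) = 5 * 1.410881 = 7.054405, which rounds to 7.0544.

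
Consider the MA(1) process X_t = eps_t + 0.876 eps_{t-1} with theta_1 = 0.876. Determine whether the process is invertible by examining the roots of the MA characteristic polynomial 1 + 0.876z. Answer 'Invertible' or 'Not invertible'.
\text{Invertible}

The MA(q) characteristic polynomial is P(z) = 1 + 0.876z.
Invertibility requires all roots to lie outside the unit circle, i.e. |z| > 1 for every root.
This is linear in z: 1 + (0.876) z = 0  =>  z = -1/(0.876) = -1.141553,  |z| = 1.141553.
Moduli of all roots: 1.1416.
All moduli strictly greater than 1? Yes.
Verdict: Invertible.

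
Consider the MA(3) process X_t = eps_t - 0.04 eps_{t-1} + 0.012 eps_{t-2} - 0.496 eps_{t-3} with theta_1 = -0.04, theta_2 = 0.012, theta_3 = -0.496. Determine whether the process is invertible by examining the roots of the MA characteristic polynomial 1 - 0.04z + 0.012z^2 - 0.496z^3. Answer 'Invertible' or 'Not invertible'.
\text{Invertible}

The MA(q) characteristic polynomial is P(z) = 1 - 0.04z + 0.012z^2 - 0.496z^3.
Invertibility requires all roots to lie outside the unit circle, i.e. |z| > 1 for every root.
Degree 3: look for a simple real root z0 first, then factor out (1 - z/z0) and solve the remaining quadratic.
Testing z0 = 1.25: P(1.25) = 1 + (-0.04)(1.25) + (0.012)(1.25)^2 + (-0.496)(1.25)^3
  = 1 + (-0.05) + (0.01875) + (-0.96875) = 0.  So z_0 = 1.25 is a root, |z_0| = 1.25.
Divide out the factor (1 - 0.8 z) = (1 - z/z0) (since 1/z0 = 0.8):
  P(z) = (1 - 0.8 z)(1 + (0.76) z + (0.62) z^2)
  [check: z-coef 0.76 - (0.8) = -0.04; z^2-coef 0.62 - (0.8)(0.76) = 0.012; z^3-coef -(0.8)(0.62) = -0.496.]
Remaining roots from the quadratic factor 1 + (0.76) z + (0.62) z^2:
  Set 1 + (0.76) z + (0.62) z^2 = 0, i.e. a z^2 + b z + c = 0 with a = 0.62, b = 0.76, c = 1.
  Discriminant D = b^2 - 4ac = (0.76)^2 - 4*(0.62)*1 = 0.5776 - (2.48) = -1.9024.
  D < 0, so the roots are the complex-conjugate pair z = (-b +/- i sqrt(-D)) / (2a) = -0.6129 +/- 1.1123i.
  For a conjugate pair |z|^2 = z * conj(z) = (product of roots) = c/a = 1/(0.62) = 1.612903, so |z| = sqrt(1.612903) = 1.27 for both roots.
Moduli of all roots: 1.2500, 1.2700, 1.2700.
All moduli strictly greater than 1? Yes.
Verdict: Invertible.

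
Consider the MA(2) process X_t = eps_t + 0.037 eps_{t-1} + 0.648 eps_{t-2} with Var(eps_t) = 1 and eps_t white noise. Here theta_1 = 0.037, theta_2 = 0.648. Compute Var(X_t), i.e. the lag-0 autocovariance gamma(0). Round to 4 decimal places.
\gamma(0) = 1.4213

For an MA(q) process X_t = eps_t + sum_i theta_i eps_{t-i} with
Var(eps_t) = sigma^2, the variance is
  gamma(0) = sigma^2 * (1 + sum_i theta_i^2).
  sum_i theta_i^2 = (0.037)^2 + (0.648)^2 = 0.001369 + 0.419904 = 0.421273.
  gamma(0) = 1 * (1 + 0.421273) = 1 * 1.421273 = 1.421273, which rounds to 1.4213.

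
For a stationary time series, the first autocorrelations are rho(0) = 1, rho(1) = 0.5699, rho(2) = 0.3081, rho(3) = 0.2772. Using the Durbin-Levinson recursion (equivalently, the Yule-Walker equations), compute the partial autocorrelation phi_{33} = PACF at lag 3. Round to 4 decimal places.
\phi_{33} = 0.1650

The PACF at lag k is phi_{kk}, the last component of the solution
to the Yule-Walker system G_k phi = r_k where
  (G_k)_{ij} = rho(|i - j|), (r_k)_i = rho(i), i,j = 1..k.
Equivalently, Durbin-Levinson gives phi_{kk} iteratively:
  phi_{11} = rho(1)
  phi_{kk} = [rho(k) - sum_{j=1..k-1} phi_{k-1,j} rho(k-j)]
            / [1 - sum_{j=1..k-1} phi_{k-1,j} rho(j)],
  phi_{k,j} = phi_{k-1,j} - phi_{kk} phi_{k-1,k-j},  j = 1..k-1.
Step k = 1:
  phi_11 = rho(1) = 0.5699.
Step k = 2:
  phi_22 = [rho(2) - phi_11 rho(1)] / [1 - phi_11 rho(1)] = [0.3081 - (0.5699)(0.5699)] / [1 - (0.5699)(0.5699)]
         = -0.01668601 / 0.67521399 = -0.024712.
  Update: phi_21 = phi_11 - phi_22 phi_11 = 0.5699 - (-0.024712)(0.5699) = 0.583983.
Step k = 3:
  phi_33 = [rho(3) - phi_21 rho(2) - phi_22 rho(1)] / [1 - phi_21 rho(1) - phi_22 rho(2)]
    numerator   = 0.2772 - (0.583983)(0.3081) - (-0.024712)(0.5699) = 0.11135816
    denominator = 1 - (0.583983)(0.5699) - (-0.024712)(0.3081) = 0.67480164
  phi_33 = 0.11135816 / 0.67480164 = 0.165.
Therefore phi_{33} = 0.1650.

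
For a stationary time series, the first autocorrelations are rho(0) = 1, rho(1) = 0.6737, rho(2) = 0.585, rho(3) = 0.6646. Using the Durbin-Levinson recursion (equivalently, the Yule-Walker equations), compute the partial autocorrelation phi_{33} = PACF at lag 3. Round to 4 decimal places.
\phi_{33} = 0.3951

The PACF at lag k is phi_{kk}, the last component of the solution
to the Yule-Walker system G_k phi = r_k where
  (G_k)_{ij} = rho(|i - j|), (r_k)_i = rho(i), i,j = 1..k.
Equivalently, Durbin-Levinson gives phi_{kk} iteratively:
  phi_{11} = rho(1)
  phi_{kk} = [rho(k) - sum_{j=1..k-1} phi_{k-1,j} rho(k-j)]
            / [1 - sum_{j=1..k-1} phi_{k-1,j} rho(j)],
  phi_{k,j} = phi_{k-1,j} - phi_{kk} phi_{k-1,k-j},  j = 1..k-1.
Step k = 1:
  phi_11 = rho(1) = 0.6737.
Step k = 2:
  phi_22 = [rho(2) - phi_11 rho(1)] / [1 - phi_11 rho(1)] = [0.585 - (0.6737)(0.6737)] / [1 - (0.6737)(0.6737)]
         = 0.13112831 / 0.54612831 = 0.240105.
  Update: phi_21 = phi_11 - phi_22 phi_11 = 0.6737 - (0.240105)(0.6737) = 0.511941.
Step k = 3:
  phi_33 = [rho(3) - phi_21 rho(2) - phi_22 rho(1)] / [1 - phi_21 rho(1) - phi_22 rho(2)]
    numerator   = 0.6646 - (0.511941)(0.585) - (0.240105)(0.6737) = 0.20335554
    denominator = 1 - (0.511941)(0.6737) - (0.240105)(0.585) = 0.51464371
  phi_33 = 0.20335554 / 0.51464371 = 0.3951.
Therefore phi_{33} = 0.3951.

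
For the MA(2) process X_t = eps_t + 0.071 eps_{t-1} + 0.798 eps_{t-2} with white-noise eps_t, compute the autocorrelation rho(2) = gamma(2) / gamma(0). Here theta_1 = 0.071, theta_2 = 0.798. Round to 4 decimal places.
\rho(2) = 0.4860

For an MA(q) process with theta_0 = 1, the autocovariance is
  gamma(k) = sigma^2 * sum_{i=0..q-k} theta_i * theta_{i+k},
and rho(k) = gamma(k) / gamma(0). Sigma^2 cancels.
  numerator   = (1)*(0.798) = 0.798.
  denominator = (1)^2 + (0.071)^2 + (0.798)^2 = 1.641845.
  rho(2) = 0.798 / 1.641845 = 0.4860.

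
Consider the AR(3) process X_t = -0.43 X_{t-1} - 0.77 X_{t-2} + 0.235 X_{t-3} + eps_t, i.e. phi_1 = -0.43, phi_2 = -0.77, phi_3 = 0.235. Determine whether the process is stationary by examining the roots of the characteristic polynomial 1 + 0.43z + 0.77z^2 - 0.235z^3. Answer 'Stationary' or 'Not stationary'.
\text{Stationary}

The AR(p) characteristic polynomial is P(z) = 1 + 0.43z + 0.77z^2 - 0.235z^3.
Stationarity requires all roots to lie outside the unit circle, i.e. |z| > 1 for every root.
Degree 3: look for a simple real root z0 first, then factor out (1 - z/z0) and solve the remaining quadratic.
Testing z0 = 4: P(4) = 1 + (0.43)(4) + (0.77)(4)^2 + (-0.235)(4)^3
  = 1 + (1.72) + (12.32) + (-15.04) = 0.  So z_0 = 4 is a root, |z_0| = 4.
Divide out the factor (1 - 0.25 z) = (1 - z/z0) (since 1/z0 = 0.25):
  P(z) = (1 - 0.25 z)(1 + (0.68) z + (0.94) z^2)
  [check: z-coef 0.68 - (0.25) = 0.43; z^2-coef 0.94 - (0.25)(0.68) = 0.77; z^3-coef -(0.25)(0.94) = -0.235.]
Remaining roots from the quadratic factor 1 + (0.68) z + (0.94) z^2:
  Set 1 + (0.68) z + (0.94) z^2 = 0, i.e. a z^2 + b z + c = 0 with a = 0.94, b = 0.68, c = 1.
  Discriminant D = b^2 - 4ac = (0.68)^2 - 4*(0.94)*1 = 0.4624 - (3.76) = -3.2976.
  D < 0, so the roots are the complex-conjugate pair z = (-b +/- i sqrt(-D)) / (2a) = -0.3617 +/- 0.9659i.
  For a conjugate pair |z|^2 = z * conj(z) = (product of roots) = c/a = 1/(0.94) = 1.06383, so |z| = sqrt(1.06383) = 1.0314 for both roots.
Moduli of all roots: 4.0000, 1.0314, 1.0314.
All moduli strictly greater than 1? Yes.
Verdict: Stationary.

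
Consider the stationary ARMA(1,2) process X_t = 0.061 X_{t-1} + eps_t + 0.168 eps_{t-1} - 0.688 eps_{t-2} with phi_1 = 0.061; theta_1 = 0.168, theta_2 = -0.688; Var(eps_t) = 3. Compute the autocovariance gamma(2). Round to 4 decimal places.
\gamma(2) = -2.0452

Multiply the model equation by X_{t-k} and take expectations. With theta_0 = psi_0 = 1 and psi_j the MA(infinity) weights, this gives
  gamma(k) - sum_i phi_i gamma(k-i) = c_k,
  c_k = sigma^2 * sum_{j=k..q} theta_j psi_{j-k}   (c_k = 0 for k > q),
using gamma(-m) = gamma(m).
psi-weights needed (psi_j = theta_j + sum_i phi_i psi_{j-i}):
  psi_1 = theta_1 + phi_1 = 0.168 + (0.061) = 0.229
  psi_2 = theta_2 + phi_1 psi_1 = -0.688 + (0.061)(0.229) = -0.674031
Right-hand sides:
  c_0 = sigma^2 (1 + theta_1 psi_1 + theta_2 psi_2) = 3 * (1 + (0.168)(0.229) + (-0.688)(-0.674031)) = 3 * 1.502205 = 4.506616
  c_1 = sigma^2 (theta_1 + theta_2 psi_1) = 3 * (0.168 + (-0.688)(0.229)) = 0.031344
  c_2 = sigma^2 theta_2 = 3 * (-0.688) = -2.064
Equations for k = 0 and k = 1 (AR order 1):
  gamma(0) = phi_1 gamma(1) + c_0
  gamma(1) = phi_1 gamma(0) + c_1
Substituting the second into the first: gamma(0) (1 - phi_1^2) = c_0 + phi_1 c_1, so
  gamma(0) = (c_0 + phi_1 c_1) / (1 - phi_1^2) = (4.506616 + (0.061)(0.031344)) / (1 - (0.061)^2) = 4.508528 / 0.996279 = 4.525367.
  gamma(1) = phi_1 gamma(0) + c_1 = (0.061)(4.525367) + (0.031344) = 0.307391.
For k = 2: gamma(2) = phi_1 gamma(1) + c_2
  = (0.061)(0.307391) + (-2.064) = -2.045249.
Therefore gamma(2) = -2.0452 (to 4 decimal places).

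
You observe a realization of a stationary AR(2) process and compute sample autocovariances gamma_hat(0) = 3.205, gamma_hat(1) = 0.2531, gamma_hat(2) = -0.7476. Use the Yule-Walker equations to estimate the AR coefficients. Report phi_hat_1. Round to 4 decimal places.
\hat\phi_{1} = 0.0980

The Yule-Walker equations for an AR(p) process read, in matrix form,
  Gamma_p phi = r_p,   with   (Gamma_p)_{ij} = gamma(|i - j|),
                       (r_p)_i = gamma(i),   i,j = 1..p.
Substitute the sample gammas (Toeplitz matrix and right-hand side of size 2):
  Gamma_p = [[3.205, 0.2531], [0.2531, 3.205]]
  r_p     = [0.2531, -0.7476]
Written out:
  3.205 phi_1 + 0.2531 phi_2 = 0.2531
  0.2531 phi_1 + 3.205 phi_2 = -0.7476
Solve by Cramer's rule:
  det = gamma(0)^2 - gamma(1)^2 = (3.205)^2 - (0.2531)^2 = 10.272025 - 0.06405961 = 10.20796539
  phi_hat_1 = [gamma(1) gamma(0) - gamma(1) gamma(2)] / det = [(0.2531)(3.205) - (0.2531)(-0.7476)] / 10.20796539 = 1.00040306 / 10.20796539 = 0.098
  phi_hat_2 = [gamma(0) gamma(2) - gamma(1)^2] / det = [(3.205)(-0.7476) - (0.2531)^2] / 10.20796539 = -2.46011761 / 10.20796539 = -0.241
So phi_hat = [0.0980, -0.2410].
Therefore phi_hat_1 = 0.0980.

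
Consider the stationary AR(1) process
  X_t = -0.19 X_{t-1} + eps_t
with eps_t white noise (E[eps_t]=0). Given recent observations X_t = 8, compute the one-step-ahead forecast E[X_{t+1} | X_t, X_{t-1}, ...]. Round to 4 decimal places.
E[X_{t+1} \mid \mathcal F_t] = -1.5200

For an AR(p) model X_t = c + sum_i phi_i X_{t-i} + eps_t, the
one-step-ahead conditional mean is
  E[X_{t+1} | X_t, ...] = c + sum_i phi_i X_{t+1-i}.
Substitute known values:
  E[X_{t+1} | ...] = (-0.19) * (8)
                   = -1.5200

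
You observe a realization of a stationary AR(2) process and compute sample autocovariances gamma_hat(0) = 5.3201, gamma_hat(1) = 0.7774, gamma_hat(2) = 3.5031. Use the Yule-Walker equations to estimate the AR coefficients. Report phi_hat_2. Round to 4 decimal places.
\hat\phi_{2} = 0.6510

The Yule-Walker equations for an AR(p) process read, in matrix form,
  Gamma_p phi = r_p,   with   (Gamma_p)_{ij} = gamma(|i - j|),
                       (r_p)_i = gamma(i),   i,j = 1..p.
Substitute the sample gammas (Toeplitz matrix and right-hand side of size 2):
  Gamma_p = [[5.3201, 0.7774], [0.7774, 5.3201]]
  r_p     = [0.7774, 3.5031]
Written out:
  5.3201 phi_1 + 0.7774 phi_2 = 0.7774
  0.7774 phi_1 + 5.3201 phi_2 = 3.5031
Solve by Cramer's rule:
  det = gamma(0)^2 - gamma(1)^2 = (5.3201)^2 - (0.7774)^2 = 28.30346401 - 0.60435076 = 27.69911325
  phi_hat_1 = [gamma(1) gamma(0) - gamma(1) gamma(2)] / det = [(0.7774)(5.3201) - (0.7774)(3.5031)] / 27.69911325 = 1.4125358 / 27.69911325 = 0.051
  phi_hat_2 = [gamma(0) gamma(2) - gamma(1)^2] / det = [(5.3201)(3.5031) - (0.7774)^2] / 27.69911325 = 18.03249155 / 27.69911325 = 0.651
So phi_hat = [0.0510, 0.6510].
Therefore phi_hat_2 = 0.6510.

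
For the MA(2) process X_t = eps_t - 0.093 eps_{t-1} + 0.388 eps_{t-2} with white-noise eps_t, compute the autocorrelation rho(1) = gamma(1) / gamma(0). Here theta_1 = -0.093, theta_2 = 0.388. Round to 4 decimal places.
\rho(1) = -0.1114

For an MA(q) process with theta_0 = 1, the autocovariance is
  gamma(k) = sigma^2 * sum_{i=0..q-k} theta_i * theta_{i+k},
and rho(k) = gamma(k) / gamma(0). Sigma^2 cancels.
  numerator   = (1)*(-0.093) + (-0.093)*(0.388) = -0.129084.
  denominator = (1)^2 + (-0.093)^2 + (0.388)^2 = 1.159193.
  rho(1) = -0.129084 / 1.159193 = -0.1114.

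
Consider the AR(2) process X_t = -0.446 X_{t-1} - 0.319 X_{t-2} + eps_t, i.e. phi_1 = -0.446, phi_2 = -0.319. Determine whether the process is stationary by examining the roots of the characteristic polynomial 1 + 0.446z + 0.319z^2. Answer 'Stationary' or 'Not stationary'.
\text{Stationary}

The AR(p) characteristic polynomial is P(z) = 1 + 0.446z + 0.319z^2.
Stationarity requires all roots to lie outside the unit circle, i.e. |z| > 1 for every root.
Set 1 + (0.446) z + (0.319) z^2 = 0, i.e. a z^2 + b z + c = 0 with a = 0.319, b = 0.446, c = 1.
Discriminant D = b^2 - 4ac = (0.446)^2 - 4*(0.319)*1 = 0.198916 - (1.276) = -1.077084.
D < 0, so the roots are the complex-conjugate pair z = (-b +/- i sqrt(-D)) / (2a) = -0.6991 +/- 1.6267i.
For a conjugate pair |z|^2 = z * conj(z) = (product of roots) = c/a = 1/(0.319) = 3.134796, so |z| = sqrt(3.134796) = 1.7705 for both roots.
Moduli of all roots: 1.7705, 1.7705.
All moduli strictly greater than 1? Yes.
Verdict: Stationary.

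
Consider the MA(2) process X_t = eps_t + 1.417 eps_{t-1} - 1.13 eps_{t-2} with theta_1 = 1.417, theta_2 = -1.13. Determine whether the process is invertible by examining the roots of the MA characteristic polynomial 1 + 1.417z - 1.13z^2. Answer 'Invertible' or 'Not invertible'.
\text{Not invertible}

The MA(q) characteristic polynomial is P(z) = 1 + 1.417z - 1.13z^2.
Invertibility requires all roots to lie outside the unit circle, i.e. |z| > 1 for every root.
Set 1 + (1.417) z + (-1.13) z^2 = 0, i.e. a z^2 + b z + c = 0 with a = -1.13, b = 1.417, c = 1.
Discriminant D = b^2 - 4ac = (1.417)^2 - 4*(-1.13)*1 = 2.007889 - (-4.52) = 6.527889.
D >= 0, so the roots are real: z = (-b +/- sqrt(D)) / (2a) = (-1.417 +/- 2.554973) / (-2.26).
  z_1 = (-1.417 + 2.554973) / (-2.26) = -0.5035,   |z_1| = 0.5035.
  z_2 = (-1.417 - 2.554973) / (-2.26) = 1.7575,   |z_2| = 1.7575.
Moduli of all roots: 0.5035, 1.7575.
All moduli strictly greater than 1? No.
Verdict: Not invertible.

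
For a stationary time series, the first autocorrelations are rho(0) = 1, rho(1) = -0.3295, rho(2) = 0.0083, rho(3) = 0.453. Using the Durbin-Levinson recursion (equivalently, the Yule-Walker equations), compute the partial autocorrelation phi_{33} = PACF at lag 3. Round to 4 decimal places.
\phi_{33} = 0.4760

The PACF at lag k is phi_{kk}, the last component of the solution
to the Yule-Walker system G_k phi = r_k where
  (G_k)_{ij} = rho(|i - j|), (r_k)_i = rho(i), i,j = 1..k.
Equivalently, Durbin-Levinson gives phi_{kk} iteratively:
  phi_{11} = rho(1)
  phi_{kk} = [rho(k) - sum_{j=1..k-1} phi_{k-1,j} rho(k-j)]
            / [1 - sum_{j=1..k-1} phi_{k-1,j} rho(j)],
  phi_{k,j} = phi_{k-1,j} - phi_{kk} phi_{k-1,k-j},  j = 1..k-1.
Step k = 1:
  phi_11 = rho(1) = -0.3295.
Step k = 2:
  phi_22 = [rho(2) - phi_11 rho(1)] / [1 - phi_11 rho(1)] = [0.0083 - (-0.3295)(-0.3295)] / [1 - (-0.3295)(-0.3295)]
         = -0.10027025 / 0.89142975 = -0.112483.
  Update: phi_21 = phi_11 - phi_22 phi_11 = -0.3295 - (-0.112483)(-0.3295) = -0.366563.
Step k = 3:
  phi_33 = [rho(3) - phi_21 rho(2) - phi_22 rho(1)] / [1 - phi_21 rho(1) - phi_22 rho(2)]
    numerator   = 0.453 - (-0.366563)(0.0083) - (-0.112483)(-0.3295) = 0.41897949
    denominator = 1 - (-0.366563)(-0.3295) - (-0.112483)(0.0083) = 0.8801511
  phi_33 = 0.41897949 / 0.8801511 = 0.476.
Therefore phi_{33} = 0.4760.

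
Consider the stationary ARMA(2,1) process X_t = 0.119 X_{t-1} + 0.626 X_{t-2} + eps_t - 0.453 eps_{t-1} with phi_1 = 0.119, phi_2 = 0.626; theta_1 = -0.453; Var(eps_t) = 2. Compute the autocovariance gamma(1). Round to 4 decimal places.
\gamma(1) = -1.3549

Multiply the model equation by X_{t-k} and take expectations. With theta_0 = psi_0 = 1 and psi_j the MA(infinity) weights, this gives
  gamma(k) - sum_i phi_i gamma(k-i) = c_k,
  c_k = sigma^2 * sum_{j=k..q} theta_j psi_{j-k}   (c_k = 0 for k > q),
using gamma(-m) = gamma(m).
psi-weights needed (psi_j = theta_j + sum_i phi_i psi_{j-i}):
  psi_1 = theta_1 + phi_1 = -0.453 + (0.119) = -0.334
Right-hand sides:
  c_0 = sigma^2 (1 + theta_1 psi_1) = 2 * (1 + (-0.453)(-0.334)) = 2 * 1.151302 = 2.302604
  c_1 = sigma^2 theta_1 = 2 * (-0.453) = -0.906
  c_2 = 0
Equations for k = 0, 1, 2 (AR order 2, c_2 = 0):
  (E0) gamma(0) = phi_1 gamma(1) + phi_2 gamma(2) + c_0
  (E1) gamma(1) = phi_1 gamma(0) + phi_2 gamma(1) + c_1
  (E2) gamma(2) = phi_1 gamma(1) + phi_2 gamma(0)
From (E1): gamma(1) = A gamma(0) + B with
  A = phi_1 / (1 - phi_2) = 0.119 / 0.374 = 0.318182,   B = c_1 / (1 - phi_2) = -0.906 / 0.374 = -2.42246.
Insert (E2) into (E0): gamma(0) (1 - phi_2^2) = phi_1 (1 + phi_2) gamma(1) + c_0.
  phi_1 (1 + phi_2) = (0.119)(1.626) = 0.193494,   1 - phi_2^2 = 0.608124.
Replace gamma(1) by A gamma(0) + B and collect gamma(0):
  gamma(0) [0.608124 - (0.193494)(0.318182)] = (0.193494)(-2.42246) + 2.302604
  gamma(0) * 0.546558 = 1.833873
  gamma(0) = 1.833873 / 0.546558 = 3.355314.
  gamma(1) = A gamma(0) + B = (0.318182)(3.355314) + (-2.42246) = -1.35486.
Therefore gamma(1) = -1.3549 (to 4 decimal places).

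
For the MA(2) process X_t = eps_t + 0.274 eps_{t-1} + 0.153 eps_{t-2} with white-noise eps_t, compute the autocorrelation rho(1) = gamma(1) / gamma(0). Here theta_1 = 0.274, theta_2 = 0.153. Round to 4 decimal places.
\rho(1) = 0.2876

For an MA(q) process with theta_0 = 1, the autocovariance is
  gamma(k) = sigma^2 * sum_{i=0..q-k} theta_i * theta_{i+k},
and rho(k) = gamma(k) / gamma(0). Sigma^2 cancels.
  numerator   = (1)*(0.274) + (0.274)*(0.153) = 0.315922.
  denominator = (1)^2 + (0.274)^2 + (0.153)^2 = 1.098485.
  rho(1) = 0.315922 / 1.098485 = 0.2876.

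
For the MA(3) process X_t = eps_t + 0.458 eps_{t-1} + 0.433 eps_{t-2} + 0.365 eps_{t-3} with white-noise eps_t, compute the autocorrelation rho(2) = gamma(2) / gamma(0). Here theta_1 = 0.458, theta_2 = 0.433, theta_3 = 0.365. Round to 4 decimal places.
\rho(2) = 0.3921

For an MA(q) process with theta_0 = 1, the autocovariance is
  gamma(k) = sigma^2 * sum_{i=0..q-k} theta_i * theta_{i+k},
and rho(k) = gamma(k) / gamma(0). Sigma^2 cancels.
  numerator   = (1)*(0.433) + (0.458)*(0.365) = 0.60017.
  denominator = (1)^2 + (0.458)^2 + (0.433)^2 + (0.365)^2 = 1.530478.
  rho(2) = 0.60017 / 1.530478 = 0.3921.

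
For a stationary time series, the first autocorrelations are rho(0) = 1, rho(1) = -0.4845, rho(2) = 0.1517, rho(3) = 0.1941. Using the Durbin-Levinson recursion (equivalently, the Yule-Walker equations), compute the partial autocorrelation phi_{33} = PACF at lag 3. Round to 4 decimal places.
\phi_{33} = 0.2949

The PACF at lag k is phi_{kk}, the last component of the solution
to the Yule-Walker system G_k phi = r_k where
  (G_k)_{ij} = rho(|i - j|), (r_k)_i = rho(i), i,j = 1..k.
Equivalently, Durbin-Levinson gives phi_{kk} iteratively:
  phi_{11} = rho(1)
  phi_{kk} = [rho(k) - sum_{j=1..k-1} phi_{k-1,j} rho(k-j)]
            / [1 - sum_{j=1..k-1} phi_{k-1,j} rho(j)],
  phi_{k,j} = phi_{k-1,j} - phi_{kk} phi_{k-1,k-j},  j = 1..k-1.
Step k = 1:
  phi_11 = rho(1) = -0.4845.
Step k = 2:
  phi_22 = [rho(2) - phi_11 rho(1)] / [1 - phi_11 rho(1)] = [0.1517 - (-0.4845)(-0.4845)] / [1 - (-0.4845)(-0.4845)]
         = -0.08304025 / 0.76525975 = -0.108513.
  Update: phi_21 = phi_11 - phi_22 phi_11 = -0.4845 - (-0.108513)(-0.4845) = -0.537074.
Step k = 3:
  phi_33 = [rho(3) - phi_21 rho(2) - phi_22 rho(1)] / [1 - phi_21 rho(1) - phi_22 rho(2)]
    numerator   = 0.1941 - (-0.537074)(0.1517) - (-0.108513)(-0.4845) = 0.22299987
    denominator = 1 - (-0.537074)(-0.4845) - (-0.108513)(0.1517) = 0.75624884
  phi_33 = 0.22299987 / 0.75624884 = 0.2949.
Therefore phi_{33} = 0.2949.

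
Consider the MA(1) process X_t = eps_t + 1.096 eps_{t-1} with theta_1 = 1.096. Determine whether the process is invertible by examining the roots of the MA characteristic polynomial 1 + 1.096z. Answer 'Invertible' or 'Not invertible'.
\text{Not invertible}

The MA(q) characteristic polynomial is P(z) = 1 + 1.096z.
Invertibility requires all roots to lie outside the unit circle, i.e. |z| > 1 for every root.
This is linear in z: 1 + (1.096) z = 0  =>  z = -1/(1.096) = -0.912409,  |z| = 0.912409.
Moduli of all roots: 0.9124.
All moduli strictly greater than 1? No.
Verdict: Not invertible.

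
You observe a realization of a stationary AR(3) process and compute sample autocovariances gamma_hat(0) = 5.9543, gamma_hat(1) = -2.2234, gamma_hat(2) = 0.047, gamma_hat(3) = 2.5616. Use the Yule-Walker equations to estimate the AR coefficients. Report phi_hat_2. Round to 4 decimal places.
\hat\phi_{2} = 0.0400

The Yule-Walker equations for an AR(p) process read, in matrix form,
  Gamma_p phi = r_p,   with   (Gamma_p)_{ij} = gamma(|i - j|),
                       (r_p)_i = gamma(i),   i,j = 1..p.
Substitute the sample gammas (Toeplitz matrix and right-hand side of size 3):
  Gamma_p = [[5.9543, -2.2234, 0.047], [-2.2234, 5.9543, -2.2234], [0.047, -2.2234, 5.9543]]
  r_p     = [-2.2234, 0.047, 2.5616]
Written out (R1..R3):
  (R1) 5.9543 phi_1 - 2.2234 phi_2 + 0.047 phi_3 = -2.2234
  (R2) -2.2234 phi_1 + 5.9543 phi_2 - 2.2234 phi_3 = 0.047
  (R3) 0.047 phi_1 - 2.2234 phi_2 + 5.9543 phi_3 = 2.5616
Gaussian elimination:
  R2 <- R2 - (-2.2234/5.9543) R1 = R2 - (-0.373411) R1:  5.124058 phi_2 - 2.20585 phi_3 = -0.783242
  R3 <- R3 - (0.047/5.9543) R1 = R3 - (0.007893) R1:  -2.20585 phi_2 + 5.953929 phi_3 = 2.57915
  R3 <- R3 - (-2.20585/5.124058) R2 = R3 - (-0.430489) R2:  5.004335 phi_3 = 2.241974
Back-substitution:
  phi_hat_3 = 2.241974 / 5.004335 = 0.448006
  phi_hat_2 = (-0.783242 - (-2.20585)(0.448006)) / 5.124058 = 0.040006
  phi_hat_1 = (-2.2234 - (-2.2234)(0.040006) - (0.047)(0.448006)) / 5.9543 = -0.362008
So phi_hat = [-0.3620, 0.0400, 0.4480].
Therefore phi_hat_2 = 0.0400.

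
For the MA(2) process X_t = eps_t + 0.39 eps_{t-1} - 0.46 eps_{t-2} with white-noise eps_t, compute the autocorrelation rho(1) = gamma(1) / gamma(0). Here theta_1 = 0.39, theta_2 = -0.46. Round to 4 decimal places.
\rho(1) = 0.1544

For an MA(q) process with theta_0 = 1, the autocovariance is
  gamma(k) = sigma^2 * sum_{i=0..q-k} theta_i * theta_{i+k},
and rho(k) = gamma(k) / gamma(0). Sigma^2 cancels.
  numerator   = (1)*(0.39) + (0.39)*(-0.46) = 0.2106.
  denominator = (1)^2 + (0.39)^2 + (-0.46)^2 = 1.3637.
  rho(1) = 0.2106 / 1.3637 = 0.1544.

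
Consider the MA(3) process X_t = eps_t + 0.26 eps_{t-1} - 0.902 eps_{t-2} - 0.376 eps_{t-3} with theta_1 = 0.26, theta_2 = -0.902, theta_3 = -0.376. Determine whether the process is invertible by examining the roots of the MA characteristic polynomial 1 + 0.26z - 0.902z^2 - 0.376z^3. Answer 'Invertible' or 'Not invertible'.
\text{Not invertible}

The MA(q) characteristic polynomial is P(z) = 1 + 0.26z - 0.902z^2 - 0.376z^3.
Invertibility requires all roots to lie outside the unit circle, i.e. |z| > 1 for every root.
Degree 3: look for a simple real root z0 first, then factor out (1 - z/z0) and solve the remaining quadratic.
Testing z0 = -1.25: P(-1.25) = 1 + (0.26)(-1.25) + (-0.902)(-1.25)^2 + (-0.376)(-1.25)^3
  = 1 + (-0.325) + (-1.409375) + (0.734375) = 0.  So z_0 = -1.25 is a root, |z_0| = 1.25.
Divide out the factor (1 + 0.8 z) = (1 - z/z0) (since 1/z0 = -0.8):
  P(z) = (1 + 0.8 z)(1 + (-0.54) z + (-0.47) z^2)
  [check: z-coef -0.54 - (-0.8) = 0.26; z^2-coef -0.47 - (-0.8)(-0.54) = -0.902; z^3-coef -(-0.8)(-0.47) = -0.376.]
Remaining roots from the quadratic factor 1 + (-0.54) z + (-0.47) z^2:
  Set 1 + (-0.54) z + (-0.47) z^2 = 0, i.e. a z^2 + b z + c = 0 with a = -0.47, b = -0.54, c = 1.
  Discriminant D = b^2 - 4ac = (-0.54)^2 - 4*(-0.47)*1 = 0.2916 - (-1.88) = 2.1716.
  D >= 0, so the roots are real: z = (-b +/- sqrt(D)) / (2a) = (0.54 +/- 1.473635) / (-0.94).
    z_1 = (0.54 + 1.473635) / (-0.94) = -2.1422,   |z_1| = 2.1422.
    z_2 = (0.54 - 1.473635) / (-0.94) = 0.9932,   |z_2| = 0.9932.
Moduli of all roots: 1.2500, 2.1422, 0.9932.
All moduli strictly greater than 1? No.
Verdict: Not invertible.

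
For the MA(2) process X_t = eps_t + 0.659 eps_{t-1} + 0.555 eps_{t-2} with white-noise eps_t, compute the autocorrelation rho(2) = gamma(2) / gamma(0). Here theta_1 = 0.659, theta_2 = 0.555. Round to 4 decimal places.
\rho(2) = 0.3185

For an MA(q) process with theta_0 = 1, the autocovariance is
  gamma(k) = sigma^2 * sum_{i=0..q-k} theta_i * theta_{i+k},
and rho(k) = gamma(k) / gamma(0). Sigma^2 cancels.
  numerator   = (1)*(0.555) = 0.555.
  denominator = (1)^2 + (0.659)^2 + (0.555)^2 = 1.742306.
  rho(2) = 0.555 / 1.742306 = 0.3185.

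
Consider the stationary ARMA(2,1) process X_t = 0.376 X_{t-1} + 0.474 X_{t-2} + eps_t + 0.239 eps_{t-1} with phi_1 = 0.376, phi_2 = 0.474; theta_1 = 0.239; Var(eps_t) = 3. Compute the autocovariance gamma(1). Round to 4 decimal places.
\gamma(1) = 9.2749

Multiply the model equation by X_{t-k} and take expectations. With theta_0 = psi_0 = 1 and psi_j the MA(infinity) weights, this gives
  gamma(k) - sum_i phi_i gamma(k-i) = c_k,
  c_k = sigma^2 * sum_{j=k..q} theta_j psi_{j-k}   (c_k = 0 for k > q),
using gamma(-m) = gamma(m).
psi-weights needed (psi_j = theta_j + sum_i phi_i psi_{j-i}):
  psi_1 = theta_1 + phi_1 = 0.239 + (0.376) = 0.615
Right-hand sides:
  c_0 = sigma^2 (1 + theta_1 psi_1) = 3 * (1 + (0.239)(0.615)) = 3 * 1.146985 = 3.440955
  c_1 = sigma^2 theta_1 = 3 * (0.239) = 0.717
  c_2 = 0
Equations for k = 0, 1, 2 (AR order 2, c_2 = 0):
  (E0) gamma(0) = phi_1 gamma(1) + phi_2 gamma(2) + c_0
  (E1) gamma(1) = phi_1 gamma(0) + phi_2 gamma(1) + c_1
  (E2) gamma(2) = phi_1 gamma(1) + phi_2 gamma(0)
From (E1): gamma(1) = A gamma(0) + B with
  A = phi_1 / (1 - phi_2) = 0.376 / 0.526 = 0.714829,   B = c_1 / (1 - phi_2) = 0.717 / 0.526 = 1.363118.
Insert (E2) into (E0): gamma(0) (1 - phi_2^2) = phi_1 (1 + phi_2) gamma(1) + c_0.
  phi_1 (1 + phi_2) = (0.376)(1.474) = 0.554224,   1 - phi_2^2 = 0.775324.
Replace gamma(1) by A gamma(0) + B and collect gamma(0):
  gamma(0) [0.775324 - (0.554224)(0.714829)] = (0.554224)(1.363118) + 3.440955
  gamma(0) * 0.379149 = 4.196428
  gamma(0) = 4.196428 / 0.379149 = 11.068027.
  gamma(1) = A gamma(0) + B = (0.714829)(11.068027) + (1.363118) = 9.274863.
Therefore gamma(1) = 9.2749 (to 4 decimal places).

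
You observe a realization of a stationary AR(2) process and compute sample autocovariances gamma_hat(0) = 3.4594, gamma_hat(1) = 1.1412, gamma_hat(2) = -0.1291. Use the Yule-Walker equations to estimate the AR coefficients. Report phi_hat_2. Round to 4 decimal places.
\hat\phi_{2} = -0.1640

The Yule-Walker equations for an AR(p) process read, in matrix form,
  Gamma_p phi = r_p,   with   (Gamma_p)_{ij} = gamma(|i - j|),
                       (r_p)_i = gamma(i),   i,j = 1..p.
Substitute the sample gammas (Toeplitz matrix and right-hand side of size 2):
  Gamma_p = [[3.4594, 1.1412], [1.1412, 3.4594]]
  r_p     = [1.1412, -0.1291]
Written out:
  3.4594 phi_1 + 1.1412 phi_2 = 1.1412
  1.1412 phi_1 + 3.4594 phi_2 = -0.1291
Solve by Cramer's rule:
  det = gamma(0)^2 - gamma(1)^2 = (3.4594)^2 - (1.1412)^2 = 11.96744836 - 1.30233744 = 10.66511092
  phi_hat_1 = [gamma(1) gamma(0) - gamma(1) gamma(2)] / det = [(1.1412)(3.4594) - (1.1412)(-0.1291)] / 10.66511092 = 4.0951962 / 10.66511092 = 0.384
  phi_hat_2 = [gamma(0) gamma(2) - gamma(1)^2] / det = [(3.4594)(-0.1291) - (1.1412)^2] / 10.66511092 = -1.74894598 / 10.66511092 = -0.164
So phi_hat = [0.3840, -0.1640].
Therefore phi_hat_2 = -0.1640.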